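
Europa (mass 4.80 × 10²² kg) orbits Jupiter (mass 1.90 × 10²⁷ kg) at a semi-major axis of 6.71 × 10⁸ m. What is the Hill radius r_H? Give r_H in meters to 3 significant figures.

1.37 × 10⁷ m

r_H ≈ a (m/3M)^(1/3)
    = (6.71 × 10⁸) × (4.80 × 10²² / (3 × 1.90 × 10²⁷))^(1/3)
    = 1.37 × 10⁷ m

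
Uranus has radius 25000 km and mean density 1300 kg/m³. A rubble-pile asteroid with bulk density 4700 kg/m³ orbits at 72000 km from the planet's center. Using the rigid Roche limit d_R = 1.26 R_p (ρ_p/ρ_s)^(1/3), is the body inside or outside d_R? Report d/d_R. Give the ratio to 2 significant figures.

outside; d/d_R ≈ 3.5

d_R = 1.26 × (25000 km) × (1300/4700)^(1/3) = 20520 km
d/d_R = (72000) / (20520) = 3.5
Since d/d_R > 1, the body is outside the Roche limit.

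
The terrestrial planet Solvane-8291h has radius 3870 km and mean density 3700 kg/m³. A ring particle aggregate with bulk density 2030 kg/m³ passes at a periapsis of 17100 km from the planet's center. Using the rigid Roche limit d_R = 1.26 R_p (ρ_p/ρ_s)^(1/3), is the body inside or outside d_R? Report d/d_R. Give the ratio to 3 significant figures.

d_R = 1.26 × (3870 km) × (3700/2030)^(1/3) = 5956 km
d/d_R = (17100) / (5956) = 2.87
Since d/d_R > 1, the body is outside the Roche limit.

outside; d/d_R ≈ 2.87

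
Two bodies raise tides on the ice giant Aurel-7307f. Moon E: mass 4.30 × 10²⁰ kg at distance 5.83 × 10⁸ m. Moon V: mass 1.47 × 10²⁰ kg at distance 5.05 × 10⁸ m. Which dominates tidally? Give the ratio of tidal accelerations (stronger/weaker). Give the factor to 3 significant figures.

Moon E, by a factor of ≈ 1.90

The tide-raising term goes as M/d³ (the gradient of a 1/d² field).
Moon E: (4.30 × 10²⁰) / (5.83 × 10⁸)³ = 2.170 × 10⁻⁶
Moon V: (1.47 × 10²⁰) / (5.05 × 10⁸)³ = 1.141 × 10⁻⁶
Ratio (larger/smaller) = 1.90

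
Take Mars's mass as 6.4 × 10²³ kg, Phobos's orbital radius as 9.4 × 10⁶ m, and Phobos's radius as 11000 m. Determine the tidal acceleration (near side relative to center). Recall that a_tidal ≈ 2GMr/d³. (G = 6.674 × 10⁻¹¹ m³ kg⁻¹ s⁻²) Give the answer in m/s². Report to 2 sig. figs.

1.1 × 10⁻³ m/s²

Differencing GM/(d−r)² and GM/d² to first order in r/d gives 2GMr/d³.
a_tidal = 2GMr/d³
        = 2 × (6.674 × 10⁻¹¹) × (6.4 × 10²³) × (11000) / (9.4 × 10⁶)³
        = 1.1 × 10⁻³ m/s²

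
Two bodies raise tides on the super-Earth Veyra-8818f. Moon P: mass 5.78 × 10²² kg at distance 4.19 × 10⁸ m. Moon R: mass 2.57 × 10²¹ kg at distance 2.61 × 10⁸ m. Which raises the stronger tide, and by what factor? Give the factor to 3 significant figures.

The tide-raising term goes as M/d³ (the gradient of a 1/d² field).
Moon P: (5.78 × 10²²) / (4.19 × 10⁸)³ = 7.858 × 10⁻⁴
Moon R: (2.57 × 10²¹) / (2.61 × 10⁸)³ = 1.445 × 10⁻⁴
Ratio (larger/smaller) = 5.44

Moon P, by a factor of ≈ 5.44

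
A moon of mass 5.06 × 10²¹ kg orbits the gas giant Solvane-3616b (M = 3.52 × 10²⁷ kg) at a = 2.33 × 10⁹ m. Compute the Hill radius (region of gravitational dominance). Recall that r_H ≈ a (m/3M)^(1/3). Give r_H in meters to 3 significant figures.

1.82 × 10⁷ m

r_H ≈ a (m/3M)^(1/3)
    = (2.33 × 10⁹) × (5.06 × 10²¹ / (3 × 3.52 × 10²⁷))^(1/3)
    = 1.82 × 10⁷ m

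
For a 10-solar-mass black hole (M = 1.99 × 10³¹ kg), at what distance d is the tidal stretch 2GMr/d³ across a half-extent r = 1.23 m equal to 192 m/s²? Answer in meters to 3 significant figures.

2.57 × 10⁶ m

2GMr/d³ = a_tidal  ⇒  d = (2GMr / a_tidal)^(1/3)
d = (2 × 6.674×10⁻¹¹ × (1.99 × 10³¹) × (1.23) / (192))^(1/3)
  = 2.57 × 10⁶ m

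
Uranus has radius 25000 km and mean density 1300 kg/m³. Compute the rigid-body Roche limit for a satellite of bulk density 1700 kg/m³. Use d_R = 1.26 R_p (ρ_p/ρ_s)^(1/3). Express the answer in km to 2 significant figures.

d_R = 1.26 × 25000 km × (1300/1700)^(1/3)
    = 29000 km

29000 km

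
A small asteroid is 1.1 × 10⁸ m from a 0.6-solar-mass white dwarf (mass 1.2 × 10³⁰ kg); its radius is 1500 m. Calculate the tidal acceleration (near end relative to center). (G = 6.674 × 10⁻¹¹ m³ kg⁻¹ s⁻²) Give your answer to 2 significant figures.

1.8 × 10⁻¹ m/s²

a_tidal = 2GMr/d³
        = 2 × (6.674 × 10⁻¹¹) × (1.2 × 10³⁰) × (1500) / (1.1 × 10⁸)³
        = 1.8 × 10⁻¹ m/s²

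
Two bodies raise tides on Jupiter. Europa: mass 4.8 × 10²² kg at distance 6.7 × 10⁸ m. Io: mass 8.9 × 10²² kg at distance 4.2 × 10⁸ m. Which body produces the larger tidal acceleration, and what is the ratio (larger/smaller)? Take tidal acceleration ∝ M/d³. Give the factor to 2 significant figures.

Io, by a factor of ≈ 7.5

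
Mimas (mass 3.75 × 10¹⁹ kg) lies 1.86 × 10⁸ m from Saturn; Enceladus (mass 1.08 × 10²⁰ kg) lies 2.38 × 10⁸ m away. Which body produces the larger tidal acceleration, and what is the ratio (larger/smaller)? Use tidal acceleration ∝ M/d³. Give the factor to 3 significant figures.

The tide-raising term goes as M/d³ (the gradient of a 1/d² field).
Mimas: (3.75 × 10¹⁹) / (1.86 × 10⁸)³ = 5.828 × 10⁻⁶
Enceladus: (1.08 × 10²⁰) / (2.38 × 10⁸)³ = 8.011 × 10⁻⁶
Ratio (larger/smaller) = 1.37

Enceladus, by a factor of ≈ 1.37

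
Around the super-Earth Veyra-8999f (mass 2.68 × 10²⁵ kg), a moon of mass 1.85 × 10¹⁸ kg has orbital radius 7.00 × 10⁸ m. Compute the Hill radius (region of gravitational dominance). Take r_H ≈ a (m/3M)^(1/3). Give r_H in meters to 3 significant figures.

r_H ≈ a (m/3M)^(1/3)
    = (7.00 × 10⁸) × (1.85 × 10¹⁸ / (3 × 2.68 × 10²⁵))^(1/3)
    = 1.99 × 10⁶ m

1.99 × 10⁶ m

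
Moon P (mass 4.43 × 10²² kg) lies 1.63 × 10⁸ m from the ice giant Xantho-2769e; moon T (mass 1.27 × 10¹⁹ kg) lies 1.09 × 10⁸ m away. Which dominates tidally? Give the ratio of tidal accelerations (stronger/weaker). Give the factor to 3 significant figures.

Tidal acceleration ∝ M/d³, so compare M/d³ for each.
Moon P: (4.43 × 10²²) / (1.63 × 10⁸)³ = 1.023 × 10⁻²
Moon T: (1.27 × 10¹⁹) / (1.09 × 10⁸)³ = 9.807 × 10⁻⁶
Ratio (larger/smaller) = 1040

Moon P, by a factor of ≈ 1040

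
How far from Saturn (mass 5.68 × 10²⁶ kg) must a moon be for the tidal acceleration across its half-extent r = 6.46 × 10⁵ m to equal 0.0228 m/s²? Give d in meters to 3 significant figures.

2GMr/d³ = a_tidal  ⇒  d = (2GMr / a_tidal)^(1/3)
d = (2 × 6.674×10⁻¹¹ × (5.68 × 10²⁶) × (6.46 × 10⁵) / (0.0228))^(1/3)
  = 1.29 × 10⁸ m

1.29 × 10⁸ m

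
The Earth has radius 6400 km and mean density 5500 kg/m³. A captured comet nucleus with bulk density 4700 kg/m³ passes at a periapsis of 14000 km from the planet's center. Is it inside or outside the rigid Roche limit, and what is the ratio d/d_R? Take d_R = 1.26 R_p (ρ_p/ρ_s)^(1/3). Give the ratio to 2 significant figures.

outside; d/d_R ≈ 1.6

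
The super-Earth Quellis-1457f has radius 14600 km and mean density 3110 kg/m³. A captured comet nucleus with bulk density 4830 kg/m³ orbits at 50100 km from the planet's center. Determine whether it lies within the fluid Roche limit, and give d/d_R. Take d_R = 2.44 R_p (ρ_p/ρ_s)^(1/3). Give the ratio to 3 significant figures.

d_R = 2.44 × (14600 km) × (3110/4830)^(1/3) = 30760 km
d/d_R = (50100) / (30760) = 1.63
Since d/d_R > 1, the body is outside the Roche limit.

outside; d/d_R ≈ 1.63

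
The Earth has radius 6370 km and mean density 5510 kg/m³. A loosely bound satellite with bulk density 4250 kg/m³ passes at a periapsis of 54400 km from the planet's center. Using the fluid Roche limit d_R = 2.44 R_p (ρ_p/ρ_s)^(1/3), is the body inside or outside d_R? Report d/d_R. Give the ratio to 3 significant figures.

outside; d/d_R ≈ 3.21

d_R = 2.44 × (6370 km) × (5510/4250)^(1/3) = 16950 km
d/d_R = (54400) / (16950) = 3.21
Since d/d_R > 1, the body is outside the Roche limit.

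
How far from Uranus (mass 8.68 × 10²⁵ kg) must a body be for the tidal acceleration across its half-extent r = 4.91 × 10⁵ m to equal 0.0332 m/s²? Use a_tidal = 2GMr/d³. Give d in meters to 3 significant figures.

2GMr/d³ = a_tidal  ⇒  d = (2GMr / a_tidal)^(1/3)
d = (2 × 6.674×10⁻¹¹ × (8.68 × 10²⁵) × (4.91 × 10⁵) / (0.0332))^(1/3)
  = 5.55 × 10⁷ m

5.55 × 10⁷ m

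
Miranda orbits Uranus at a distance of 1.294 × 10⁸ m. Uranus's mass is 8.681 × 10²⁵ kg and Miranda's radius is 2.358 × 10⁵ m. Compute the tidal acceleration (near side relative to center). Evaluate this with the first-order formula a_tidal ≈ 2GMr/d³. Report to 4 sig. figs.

Δa = 2GMr/d³
   = 2 × (6.674 × 10⁻¹¹) × (8.681 × 10²⁵) × (2.358 × 10⁵) / (1.294 × 10⁸)³
   = 1.261 × 10⁻³ m/s²

1.261 × 10⁻³ m/s²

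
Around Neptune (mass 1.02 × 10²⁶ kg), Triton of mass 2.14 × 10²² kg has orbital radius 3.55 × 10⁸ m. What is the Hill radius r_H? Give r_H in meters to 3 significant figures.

1.46 × 10⁷ m

r_H ≈ a (m/3M)^(1/3)
    = (3.55 × 10⁸) × (2.14 × 10²² / (3 × 1.02 × 10²⁶))^(1/3)
    = 1.46 × 10⁷ m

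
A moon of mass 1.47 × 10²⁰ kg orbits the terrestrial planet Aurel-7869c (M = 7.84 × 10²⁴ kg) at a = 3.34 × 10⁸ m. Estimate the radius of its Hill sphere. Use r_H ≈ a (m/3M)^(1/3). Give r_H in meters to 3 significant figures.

6.15 × 10⁶ m

r_H ≈ a (m/3M)^(1/3)
    = (3.34 × 10⁸) × (1.47 × 10²⁰ / (3 × 7.84 × 10²⁴))^(1/3)
    = 6.15 × 10⁶ m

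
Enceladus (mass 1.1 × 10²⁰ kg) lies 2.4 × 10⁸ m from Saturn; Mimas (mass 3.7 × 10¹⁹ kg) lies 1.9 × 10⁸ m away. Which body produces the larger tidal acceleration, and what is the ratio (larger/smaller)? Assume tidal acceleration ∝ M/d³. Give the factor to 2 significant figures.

Enceladus, by a factor of ≈ 1.5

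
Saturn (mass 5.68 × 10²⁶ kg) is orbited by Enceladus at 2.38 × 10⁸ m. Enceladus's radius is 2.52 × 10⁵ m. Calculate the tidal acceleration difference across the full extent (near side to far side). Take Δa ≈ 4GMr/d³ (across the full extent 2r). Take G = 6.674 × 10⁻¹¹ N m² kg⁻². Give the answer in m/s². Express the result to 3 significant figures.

Δa = 4GMr/d³
   = 4 × (6.674 × 10⁻¹¹) × (5.68 × 10²⁶) × (2.52 × 10⁵) / (2.38 × 10⁸)³
   = 2.83 × 10⁻³ m/s²

2.83 × 10⁻³ m/s²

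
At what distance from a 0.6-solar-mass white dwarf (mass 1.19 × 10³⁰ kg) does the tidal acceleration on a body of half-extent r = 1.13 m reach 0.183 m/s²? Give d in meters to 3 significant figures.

2GMr/d³ = a_tidal  ⇒  d = (2GMr / a_tidal)^(1/3)
d = (2 × 6.674×10⁻¹¹ × (1.19 × 10³⁰) × (1.13) / (0.183))^(1/3)
  = 9.94 × 10⁶ m

9.94 × 10⁶ m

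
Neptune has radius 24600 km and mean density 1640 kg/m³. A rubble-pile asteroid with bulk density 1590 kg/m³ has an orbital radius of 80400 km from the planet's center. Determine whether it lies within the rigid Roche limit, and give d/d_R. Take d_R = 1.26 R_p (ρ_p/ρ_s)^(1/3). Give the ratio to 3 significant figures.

d_R = 1.26 × (24600 km) × (1640/1590)^(1/3) = 31320 km
d/d_R = (80400) / (31320) = 2.57
Since d/d_R > 1, the body is outside the Roche limit.

outside; d/d_R ≈ 2.57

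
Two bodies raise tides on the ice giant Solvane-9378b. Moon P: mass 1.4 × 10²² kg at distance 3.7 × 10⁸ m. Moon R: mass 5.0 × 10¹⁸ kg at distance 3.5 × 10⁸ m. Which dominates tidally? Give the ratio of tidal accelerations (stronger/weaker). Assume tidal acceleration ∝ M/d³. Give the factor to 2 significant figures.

Tidal acceleration ∝ M/d³, so compare M/d³ for each.
Moon P: (1.4 × 10²²) / (3.7 × 10⁸)³ = 2.764 × 10⁻⁴
Moon R: (5.0 × 10¹⁸) / (3.5 × 10⁸)³ = 1.166 × 10⁻⁷
Ratio (larger/smaller) = 2400

Moon P, by a factor of ≈ 2400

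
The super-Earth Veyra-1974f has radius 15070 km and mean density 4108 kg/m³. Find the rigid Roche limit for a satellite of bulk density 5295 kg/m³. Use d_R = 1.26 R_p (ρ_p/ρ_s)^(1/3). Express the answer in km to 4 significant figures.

17450 km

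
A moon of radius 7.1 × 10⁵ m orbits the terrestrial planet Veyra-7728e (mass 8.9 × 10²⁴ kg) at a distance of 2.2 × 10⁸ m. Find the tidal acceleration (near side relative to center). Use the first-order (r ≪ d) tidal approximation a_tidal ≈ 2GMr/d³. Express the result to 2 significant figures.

7.9 × 10⁻⁵ m/s²

Δa = 2GMr/d³
   = 2 × (6.674 × 10⁻¹¹) × (8.9 × 10²⁴) × (7.1 × 10⁵) / (2.2 × 10⁸)³
   = 7.9 × 10⁻⁵ m/s²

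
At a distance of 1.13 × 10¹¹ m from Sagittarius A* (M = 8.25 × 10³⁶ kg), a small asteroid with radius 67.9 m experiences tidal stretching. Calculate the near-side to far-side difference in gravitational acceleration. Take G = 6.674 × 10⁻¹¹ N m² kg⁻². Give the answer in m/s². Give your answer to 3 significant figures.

1.04 × 10⁻⁴ m/s²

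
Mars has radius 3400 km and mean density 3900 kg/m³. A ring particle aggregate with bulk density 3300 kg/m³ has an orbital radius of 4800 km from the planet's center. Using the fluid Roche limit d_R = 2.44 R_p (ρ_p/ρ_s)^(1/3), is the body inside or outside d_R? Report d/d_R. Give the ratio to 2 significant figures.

inside; d/d_R ≈ 0.55

d_R = 2.44 × (3400 km) × (3900/3300)^(1/3) = 8771 km
d/d_R = (4800) / (8771) = 0.55
Since d/d_R < 1, the body is inside the Roche limit.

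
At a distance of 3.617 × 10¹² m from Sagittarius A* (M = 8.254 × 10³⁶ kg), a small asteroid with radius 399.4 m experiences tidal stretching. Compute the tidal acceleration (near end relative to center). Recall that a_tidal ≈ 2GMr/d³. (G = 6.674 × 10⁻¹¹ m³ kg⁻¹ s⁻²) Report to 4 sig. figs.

a_tidal = 2GMr/d³
        = 2 × (6.674 × 10⁻¹¹) × (8.254 × 10³⁶) × (399.4) / (3.617 × 10¹²)³
        = 9.299 × 10⁻⁹ m/s²

9.299 × 10⁻⁹ m/s²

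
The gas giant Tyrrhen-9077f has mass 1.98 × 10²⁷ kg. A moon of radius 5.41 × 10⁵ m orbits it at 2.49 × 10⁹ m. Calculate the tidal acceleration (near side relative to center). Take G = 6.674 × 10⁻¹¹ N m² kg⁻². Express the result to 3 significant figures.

a_tidal = 2GMr/d³
        = 2 × (6.674 × 10⁻¹¹) × (1.98 × 10²⁷) × (5.41 × 10⁵) / (2.49 × 10⁹)³
        = 9.26 × 10⁻⁶ m/s²

9.26 × 10⁻⁶ m/s²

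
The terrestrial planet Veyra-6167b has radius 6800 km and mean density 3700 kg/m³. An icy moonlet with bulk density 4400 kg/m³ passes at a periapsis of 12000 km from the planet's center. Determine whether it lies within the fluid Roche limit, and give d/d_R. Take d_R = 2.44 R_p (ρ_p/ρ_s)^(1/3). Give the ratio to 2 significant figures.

d_R = 2.44 × (6800 km) × (3700/4400)^(1/3) = 15660 km
d/d_R = (12000) / (15660) = 0.77
Since d/d_R < 1, the body is inside the Roche limit.

inside; d/d_R ≈ 0.77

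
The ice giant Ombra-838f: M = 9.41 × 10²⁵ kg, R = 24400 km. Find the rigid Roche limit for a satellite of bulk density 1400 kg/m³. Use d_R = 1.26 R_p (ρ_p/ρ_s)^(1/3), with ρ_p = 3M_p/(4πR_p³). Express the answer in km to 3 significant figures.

31800 km

ρ_p = 3M_p/(4πR_p³) = 3 × (9.41 × 10²⁵) / (4π × (2.44 × 10⁷ m)³) = 1550 kg/m³
d_R = 1.26 × 24400 km × (1550/1400)^(1/3)
    = 31800 km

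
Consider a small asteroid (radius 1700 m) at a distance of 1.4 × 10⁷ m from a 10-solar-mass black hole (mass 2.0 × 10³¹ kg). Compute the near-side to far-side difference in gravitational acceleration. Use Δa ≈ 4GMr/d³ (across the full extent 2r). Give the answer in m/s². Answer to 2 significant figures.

The field gradient is 2GM/d³; across the full diameter 2r the difference is 4GMr/d³.
Δa = 4GMr/d³
   = 4 × (6.674 × 10⁻¹¹) × (2.0 × 10³¹) × (1700) / (1.4 × 10⁷)³
   = 3.3 × 10³ m/s²

3.3 × 10³ m/s²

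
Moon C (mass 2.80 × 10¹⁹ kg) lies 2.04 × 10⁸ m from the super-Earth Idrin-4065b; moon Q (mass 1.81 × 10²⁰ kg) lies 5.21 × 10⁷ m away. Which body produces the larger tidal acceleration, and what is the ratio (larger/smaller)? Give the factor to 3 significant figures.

Moon Q, by a factor of ≈ 388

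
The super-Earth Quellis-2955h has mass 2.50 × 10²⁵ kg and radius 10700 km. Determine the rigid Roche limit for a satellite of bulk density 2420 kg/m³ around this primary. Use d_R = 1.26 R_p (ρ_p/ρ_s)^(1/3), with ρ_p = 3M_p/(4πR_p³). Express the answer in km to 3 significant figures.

17000 km

ρ_p = 3M_p/(4πR_p³) = 3 × (2.50 × 10²⁵) / (4π × (1.07 × 10⁷ m)³) = 4870 kg/m³
d_R = 1.26 × 10700 km × (4870/2420)^(1/3)
    = 17000 km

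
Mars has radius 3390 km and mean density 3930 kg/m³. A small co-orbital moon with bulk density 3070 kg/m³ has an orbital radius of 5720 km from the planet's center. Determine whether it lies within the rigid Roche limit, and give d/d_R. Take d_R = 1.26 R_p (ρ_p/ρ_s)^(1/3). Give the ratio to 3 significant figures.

outside; d/d_R ≈ 1.23

d_R = 1.26 × (3390 km) × (3930/3070)^(1/3) = 4638 km
d/d_R = (5720) / (4638) = 1.23
Since d/d_R > 1, the body is outside the Roche limit.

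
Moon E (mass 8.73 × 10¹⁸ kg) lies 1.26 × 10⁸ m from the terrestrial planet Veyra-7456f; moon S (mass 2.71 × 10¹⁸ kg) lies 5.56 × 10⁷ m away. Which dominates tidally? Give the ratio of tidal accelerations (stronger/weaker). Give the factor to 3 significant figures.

Moon S, by a factor of ≈ 3.61

Compare M/d³ for the two perturbers:
Moon E: (8.73 × 10¹⁸) / (1.26 × 10⁸)³ = 4.364 × 10⁻⁶
Moon S: (2.71 × 10¹⁸) / (5.56 × 10⁷)³ = 1.577 × 10⁻⁵
Ratio (larger/smaller) = 3.61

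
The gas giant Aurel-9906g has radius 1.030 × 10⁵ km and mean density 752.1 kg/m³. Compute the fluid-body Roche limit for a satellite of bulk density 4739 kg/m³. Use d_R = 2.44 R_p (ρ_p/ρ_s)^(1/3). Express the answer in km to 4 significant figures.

1.361 × 10⁵ km

d_R = 2.44 × 1.030 × 10⁵ km × (752.1/4739)^(1/3)
    = 1.361 × 10⁵ km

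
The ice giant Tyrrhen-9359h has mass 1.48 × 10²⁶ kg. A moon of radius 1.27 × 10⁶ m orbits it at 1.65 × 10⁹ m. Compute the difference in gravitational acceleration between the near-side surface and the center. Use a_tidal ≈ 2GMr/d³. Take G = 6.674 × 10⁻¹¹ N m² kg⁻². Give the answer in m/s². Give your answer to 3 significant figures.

5.59 × 10⁻⁶ m/s²

Since r ≪ d, expand the inverse-square field across one radius to get the leading 2GMr/d³ term.
Δg = 2GMr/d³
   = 2 × (6.674 × 10⁻¹¹) × (1.48 × 10²⁶) × (1.27 × 10⁶) / (1.65 × 10⁹)³
   = 5.59 × 10⁻⁶ m/s²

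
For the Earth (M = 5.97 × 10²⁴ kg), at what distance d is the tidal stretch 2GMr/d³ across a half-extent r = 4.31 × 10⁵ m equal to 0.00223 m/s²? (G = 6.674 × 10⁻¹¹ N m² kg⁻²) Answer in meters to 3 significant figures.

5.36 × 10⁷ m

2GMr/d³ = a_tidal  ⇒  d = (2GMr / a_tidal)^(1/3)
d = (2 × 6.674×10⁻¹¹ × (5.97 × 10²⁴) × (4.31 × 10⁵) / (0.00223))^(1/3)
  = 5.36 × 10⁷ m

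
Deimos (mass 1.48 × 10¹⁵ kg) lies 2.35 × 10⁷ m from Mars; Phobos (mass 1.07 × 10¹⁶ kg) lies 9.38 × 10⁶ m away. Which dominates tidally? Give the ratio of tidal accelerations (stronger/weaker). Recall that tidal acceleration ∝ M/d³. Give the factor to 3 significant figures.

Phobos, by a factor of ≈ 114

Tidal stretch scales as M/d³; compute that for each body.
Deimos: (1.48 × 10¹⁵) / (2.35 × 10⁷)³ = 1.140 × 10⁻⁷
Phobos: (1.07 × 10¹⁶) / (9.38 × 10⁶)³ = 1.297 × 10⁻⁵
Ratio (larger/smaller) = 114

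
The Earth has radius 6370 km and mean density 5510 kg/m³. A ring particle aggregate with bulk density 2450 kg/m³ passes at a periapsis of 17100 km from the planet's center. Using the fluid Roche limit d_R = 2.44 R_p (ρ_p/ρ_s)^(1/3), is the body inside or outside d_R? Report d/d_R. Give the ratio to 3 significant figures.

inside; d/d_R ≈ 0.840

d_R = 2.44 × (6370 km) × (5510/2450)^(1/3) = 20360 km
d/d_R = (17100) / (20360) = 0.840
Since d/d_R < 1, the body is inside the Roche limit.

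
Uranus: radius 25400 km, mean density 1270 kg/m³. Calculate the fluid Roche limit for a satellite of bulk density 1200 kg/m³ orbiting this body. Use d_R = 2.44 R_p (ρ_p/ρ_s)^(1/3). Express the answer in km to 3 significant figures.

63200 km

d_R = 2.44 × 25400 km × (1270/1200)^(1/3)
    = 63200 km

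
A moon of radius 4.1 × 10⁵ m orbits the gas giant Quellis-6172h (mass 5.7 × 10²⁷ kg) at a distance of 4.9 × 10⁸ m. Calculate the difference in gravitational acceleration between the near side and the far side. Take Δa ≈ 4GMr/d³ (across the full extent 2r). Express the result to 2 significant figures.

5.3 × 10⁻³ m/s²

Δg = 4GMr/d³
   = 4 × (6.674 × 10⁻¹¹) × (5.7 × 10²⁷) × (4.1 × 10⁵) / (4.9 × 10⁸)³
   = 5.3 × 10⁻³ m/s²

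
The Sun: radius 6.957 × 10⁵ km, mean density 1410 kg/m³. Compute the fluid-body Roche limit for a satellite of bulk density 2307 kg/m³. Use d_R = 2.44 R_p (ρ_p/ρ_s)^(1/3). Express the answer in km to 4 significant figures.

1.441 × 10⁶ km

d_R = 2.44 × 6.957 × 10⁵ km × (1410/2307)^(1/3)
    = 1.441 × 10⁶ km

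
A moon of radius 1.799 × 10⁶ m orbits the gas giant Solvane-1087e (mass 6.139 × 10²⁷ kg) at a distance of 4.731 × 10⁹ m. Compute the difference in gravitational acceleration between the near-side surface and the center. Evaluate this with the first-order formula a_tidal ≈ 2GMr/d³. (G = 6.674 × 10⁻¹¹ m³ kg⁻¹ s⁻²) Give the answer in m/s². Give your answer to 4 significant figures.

1.392 × 10⁻⁵ m/s²

Since r ≪ d, expand the inverse-square field across one radius to get the leading 2GMr/d³ term.
a_tidal = 2GMr/d³
        = 2 × (6.674 × 10⁻¹¹) × (6.139 × 10²⁷) × (1.799 × 10⁶) / (4.731 × 10⁹)³
        = 1.392 × 10⁻⁵ m/s²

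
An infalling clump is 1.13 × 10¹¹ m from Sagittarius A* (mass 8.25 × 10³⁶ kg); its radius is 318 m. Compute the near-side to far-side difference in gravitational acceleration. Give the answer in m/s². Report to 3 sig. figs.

a_tidal = 4GMr/d³
        = 4 × (6.674 × 10⁻¹¹) × (8.25 × 10³⁶) × (318) / (1.13 × 10¹¹)³
        = 4.85 × 10⁻⁴ m/s²

4.85 × 10⁻⁴ m/s²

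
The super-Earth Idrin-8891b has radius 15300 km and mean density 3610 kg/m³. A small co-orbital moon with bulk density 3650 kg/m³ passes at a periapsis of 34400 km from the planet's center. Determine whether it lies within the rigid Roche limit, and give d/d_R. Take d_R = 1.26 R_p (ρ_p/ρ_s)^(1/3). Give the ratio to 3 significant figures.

outside; d/d_R ≈ 1.79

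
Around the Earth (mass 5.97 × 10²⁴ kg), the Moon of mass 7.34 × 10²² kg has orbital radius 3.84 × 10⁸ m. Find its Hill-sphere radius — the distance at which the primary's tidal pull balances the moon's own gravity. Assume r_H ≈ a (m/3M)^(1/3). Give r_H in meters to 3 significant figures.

6.15 × 10⁷ m

r_H ≈ a (m/3M)^(1/3)
    = (3.84 × 10⁸) × (7.34 × 10²² / (3 × 5.97 × 10²⁴))^(1/3)
    = 6.15 × 10⁷ m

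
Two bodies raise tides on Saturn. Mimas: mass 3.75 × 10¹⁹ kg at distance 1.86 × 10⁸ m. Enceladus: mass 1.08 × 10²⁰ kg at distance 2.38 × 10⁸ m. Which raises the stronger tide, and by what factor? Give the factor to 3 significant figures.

Enceladus, by a factor of ≈ 1.37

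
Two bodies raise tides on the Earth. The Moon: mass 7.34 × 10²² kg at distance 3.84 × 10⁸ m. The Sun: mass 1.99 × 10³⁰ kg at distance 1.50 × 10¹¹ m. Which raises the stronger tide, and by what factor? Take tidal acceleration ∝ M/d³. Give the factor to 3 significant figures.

Compare M/d³ for the two perturbers:
The Moon: (7.34 × 10²²) / (3.84 × 10⁸)³ = 1.296 × 10⁻³
The Sun: (1.99 × 10³⁰) / (1.50 × 10¹¹)³ = 5.896 × 10⁻⁴
Ratio (larger/smaller) = 2.20

The Moon, by a factor of ≈ 2.20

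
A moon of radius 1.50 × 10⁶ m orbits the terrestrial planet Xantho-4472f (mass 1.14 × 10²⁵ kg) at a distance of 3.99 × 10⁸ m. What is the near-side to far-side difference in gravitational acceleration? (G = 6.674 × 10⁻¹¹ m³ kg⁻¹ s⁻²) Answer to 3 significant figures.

7.19 × 10⁻⁵ m/s²

Δg = 4GMr/d³
   = 4 × (6.674 × 10⁻¹¹) × (1.14 × 10²⁵) × (1.50 × 10⁶) / (3.99 × 10⁸)³
   = 7.19 × 10⁻⁵ m/s²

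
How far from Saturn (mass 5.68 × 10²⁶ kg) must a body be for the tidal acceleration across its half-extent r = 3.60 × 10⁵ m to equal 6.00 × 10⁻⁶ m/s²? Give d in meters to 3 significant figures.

1.66 × 10⁹ m

2GMr/d³ = a_tidal  ⇒  d = (2GMr / a_tidal)^(1/3)
d = (2 × 6.674×10⁻¹¹ × (5.68 × 10²⁶) × (3.60 × 10⁵) / (6.00 × 10⁻⁶))^(1/3)
  = 1.66 × 10⁹ m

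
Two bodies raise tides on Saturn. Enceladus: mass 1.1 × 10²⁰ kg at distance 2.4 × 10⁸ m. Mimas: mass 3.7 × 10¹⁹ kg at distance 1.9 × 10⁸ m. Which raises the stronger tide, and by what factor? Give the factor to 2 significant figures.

Compare M/d³ for the two perturbers:
Enceladus: (1.1 × 10²⁰) / (2.4 × 10⁸)³ = 7.957 × 10⁻⁶
Mimas: (3.7 × 10¹⁹) / (1.9 × 10⁸)³ = 5.394 × 10⁻⁶
Ratio (larger/smaller) = 1.5

Enceladus, by a factor of ≈ 1.5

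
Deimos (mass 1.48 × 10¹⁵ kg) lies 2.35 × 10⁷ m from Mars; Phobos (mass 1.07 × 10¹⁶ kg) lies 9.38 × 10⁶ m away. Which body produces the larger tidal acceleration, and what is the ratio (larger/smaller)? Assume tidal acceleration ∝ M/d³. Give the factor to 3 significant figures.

Phobos, by a factor of ≈ 114

The tide-raising term goes as M/d³ (the gradient of a 1/d² field).
Deimos: (1.48 × 10¹⁵) / (2.35 × 10⁷)³ = 1.140 × 10⁻⁷
Phobos: (1.07 × 10¹⁶) / (9.38 × 10⁶)³ = 1.297 × 10⁻⁵
Ratio (larger/smaller) = 114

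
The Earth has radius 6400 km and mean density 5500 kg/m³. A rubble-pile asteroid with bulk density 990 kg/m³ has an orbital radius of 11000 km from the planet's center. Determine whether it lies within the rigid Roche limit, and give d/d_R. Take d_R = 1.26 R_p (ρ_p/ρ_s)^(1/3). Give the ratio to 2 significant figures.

inside; d/d_R ≈ 0.77

d_R = 1.26 × (6400 km) × (5500/990)^(1/3) = 14280 km
d/d_R = (11000) / (14280) = 0.77
Since d/d_R < 1, the body is inside the Roche limit.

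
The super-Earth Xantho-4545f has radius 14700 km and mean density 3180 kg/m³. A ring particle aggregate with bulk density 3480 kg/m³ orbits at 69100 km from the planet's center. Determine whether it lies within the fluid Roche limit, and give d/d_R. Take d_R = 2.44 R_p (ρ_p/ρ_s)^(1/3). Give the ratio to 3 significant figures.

d_R = 2.44 × (14700 km) × (3180/3480)^(1/3) = 34810 km
d/d_R = (69100) / (34810) = 1.99
Since d/d_R > 1, the body is outside the Roche limit.

outside; d/d_R ≈ 1.99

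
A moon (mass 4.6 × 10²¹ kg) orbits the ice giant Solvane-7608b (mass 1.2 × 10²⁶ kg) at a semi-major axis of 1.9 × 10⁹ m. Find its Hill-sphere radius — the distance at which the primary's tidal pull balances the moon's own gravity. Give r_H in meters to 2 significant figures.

r_H ≈ a (m/3M)^(1/3)
    = (1.9 × 10⁹) × (4.6 × 10²¹ / (3 × 1.2 × 10²⁶))^(1/3)
    = 4.4 × 10⁷ m

4.4 × 10⁷ m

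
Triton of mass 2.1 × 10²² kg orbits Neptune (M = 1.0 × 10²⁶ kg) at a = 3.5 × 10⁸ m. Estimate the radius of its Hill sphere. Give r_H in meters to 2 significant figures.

1.4 × 10⁷ m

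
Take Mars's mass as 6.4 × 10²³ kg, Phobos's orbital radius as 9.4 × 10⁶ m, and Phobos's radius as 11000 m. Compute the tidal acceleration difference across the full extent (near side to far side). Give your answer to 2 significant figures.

2.3 × 10⁻³ m/s²

Δg = 4GMr/d³
   = 4 × (6.674 × 10⁻¹¹) × (6.4 × 10²³) × (11000) / (9.4 × 10⁶)³
   = 2.3 × 10⁻³ m/s²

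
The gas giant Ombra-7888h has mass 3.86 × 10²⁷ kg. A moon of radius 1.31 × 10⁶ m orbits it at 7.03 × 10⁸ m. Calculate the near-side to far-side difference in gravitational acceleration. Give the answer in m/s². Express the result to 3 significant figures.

Near-to-far spans 2r, so the tidal difference is twice the near-to-center value: 4GMr/d³.
a_tidal = 4GMr/d³
        = 4 × (6.674 × 10⁻¹¹) × (3.86 × 10²⁷) × (1.31 × 10⁶) / (7.03 × 10⁸)³
        = 3.89 × 10⁻³ m/s²

3.89 × 10⁻³ m/s²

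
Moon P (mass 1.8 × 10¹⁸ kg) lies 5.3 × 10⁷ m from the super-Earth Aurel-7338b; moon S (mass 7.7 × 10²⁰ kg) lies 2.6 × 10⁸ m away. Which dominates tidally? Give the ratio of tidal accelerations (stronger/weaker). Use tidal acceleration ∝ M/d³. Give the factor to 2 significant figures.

Compare M/d³ for the two perturbers:
Moon P: (1.8 × 10¹⁸) / (5.3 × 10⁷)³ = 1.209 × 10⁻⁵
Moon S: (7.7 × 10²⁰) / (2.6 × 10⁸)³ = 4.381 × 10⁻⁵
Ratio (larger/smaller) = 3.6

Moon S, by a factor of ≈ 3.6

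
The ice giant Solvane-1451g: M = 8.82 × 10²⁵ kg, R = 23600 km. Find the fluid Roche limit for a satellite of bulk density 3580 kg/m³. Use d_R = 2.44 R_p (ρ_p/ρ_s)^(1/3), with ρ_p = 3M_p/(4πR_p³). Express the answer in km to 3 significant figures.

ρ_p = 3M_p/(4πR_p³) = 3 × (8.82 × 10²⁵) / (4π × (2.36 × 10⁷ m)³) = 1600 kg/m³
d_R = 2.44 × 23600 km × (1600/3580)^(1/3)
    = 44000 km

44000 km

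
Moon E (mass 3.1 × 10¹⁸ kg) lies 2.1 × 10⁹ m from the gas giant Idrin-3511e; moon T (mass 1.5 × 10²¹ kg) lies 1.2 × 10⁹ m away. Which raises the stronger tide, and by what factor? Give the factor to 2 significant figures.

Moon T, by a factor of ≈ 2600

Compare M/d³ for the two perturbers:
Moon E: (3.1 × 10¹⁸) / (2.1 × 10⁹)³ = 3.347 × 10⁻¹⁰
Moon T: (1.5 × 10²¹) / (1.2 × 10⁹)³ = 8.681 × 10⁻⁷
Ratio (larger/smaller) = 2600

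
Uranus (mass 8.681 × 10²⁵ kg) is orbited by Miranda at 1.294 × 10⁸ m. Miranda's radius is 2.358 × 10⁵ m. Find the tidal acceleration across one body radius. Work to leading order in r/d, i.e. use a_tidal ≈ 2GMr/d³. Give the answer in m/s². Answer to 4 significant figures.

a_tidal = 2GMr/d³
        = 2 × (6.674 × 10⁻¹¹) × (8.681 × 10²⁵) × (2.358 × 10⁵) / (1.294 × 10⁸)³
        = 1.261 × 10⁻³ m/s²

1.261 × 10⁻³ m/s²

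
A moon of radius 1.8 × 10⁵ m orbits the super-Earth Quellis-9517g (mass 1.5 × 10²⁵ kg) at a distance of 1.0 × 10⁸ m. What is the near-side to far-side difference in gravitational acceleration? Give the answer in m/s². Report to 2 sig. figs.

Δa = 4GMr/d³
   = 4 × (6.674 × 10⁻¹¹) × (1.5 × 10²⁵) × (1.8 × 10⁵) / (1.0 × 10⁸)³
   = 7.2 × 10⁻⁴ m/s²

7.2 × 10⁻⁴ m/s²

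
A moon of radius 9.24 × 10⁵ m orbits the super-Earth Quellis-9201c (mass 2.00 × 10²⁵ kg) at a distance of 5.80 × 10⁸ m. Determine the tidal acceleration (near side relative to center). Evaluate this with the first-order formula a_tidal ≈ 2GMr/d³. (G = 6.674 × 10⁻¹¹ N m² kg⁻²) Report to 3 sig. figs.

1.26 × 10⁻⁵ m/s²

Δa = 2GMr/d³
   = 2 × (6.674 × 10⁻¹¹) × (2.00 × 10²⁵) × (9.24 × 10⁵) / (5.80 × 10⁸)³
   = 1.26 × 10⁻⁵ m/s²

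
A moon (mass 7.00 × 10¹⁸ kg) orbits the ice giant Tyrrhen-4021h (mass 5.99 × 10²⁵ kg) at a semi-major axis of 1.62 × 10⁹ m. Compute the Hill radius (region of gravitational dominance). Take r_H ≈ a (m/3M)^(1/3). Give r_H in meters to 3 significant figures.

5.49 × 10⁶ m

r_H ≈ a (m/3M)^(1/3)
    = (1.62 × 10⁹) × (7.00 × 10¹⁸ / (3 × 5.99 × 10²⁵))^(1/3)
    = 5.49 × 10⁶ m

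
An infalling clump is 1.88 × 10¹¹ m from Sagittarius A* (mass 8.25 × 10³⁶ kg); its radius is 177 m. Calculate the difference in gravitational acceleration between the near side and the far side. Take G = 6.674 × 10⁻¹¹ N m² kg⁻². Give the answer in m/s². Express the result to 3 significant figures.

Δa = 4GMr/d³
   = 4 × (6.674 × 10⁻¹¹) × (8.25 × 10³⁶) × (177) / (1.88 × 10¹¹)³
   = 5.87 × 10⁻⁵ m/s²

5.87 × 10⁻⁵ m/s²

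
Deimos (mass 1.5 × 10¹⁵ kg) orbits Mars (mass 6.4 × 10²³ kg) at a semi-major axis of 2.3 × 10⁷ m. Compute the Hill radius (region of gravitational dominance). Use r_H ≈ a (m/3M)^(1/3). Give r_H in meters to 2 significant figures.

2.1 × 10⁴ m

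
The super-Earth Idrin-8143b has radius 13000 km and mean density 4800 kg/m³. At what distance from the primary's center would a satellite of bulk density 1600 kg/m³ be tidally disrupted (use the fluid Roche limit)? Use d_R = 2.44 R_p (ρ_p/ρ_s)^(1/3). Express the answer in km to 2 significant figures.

d_R = 2.44 × 13000 km × (4800/1600)^(1/3)
    = 46000 km

46000 km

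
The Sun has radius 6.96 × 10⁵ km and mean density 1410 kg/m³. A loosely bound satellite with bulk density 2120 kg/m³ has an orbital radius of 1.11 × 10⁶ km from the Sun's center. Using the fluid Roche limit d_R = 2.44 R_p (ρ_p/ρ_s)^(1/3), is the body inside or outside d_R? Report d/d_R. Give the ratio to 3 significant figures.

inside; d/d_R ≈ 0.749

d_R = 2.44 × (6.96 × 10⁵ km) × (1410/2120)^(1/3) = 1.482 × 10⁶ km
d/d_R = (1.11 × 10⁶) / (1.482 × 10⁶) = 0.749
Since d/d_R < 1, the body is inside the Roche limit.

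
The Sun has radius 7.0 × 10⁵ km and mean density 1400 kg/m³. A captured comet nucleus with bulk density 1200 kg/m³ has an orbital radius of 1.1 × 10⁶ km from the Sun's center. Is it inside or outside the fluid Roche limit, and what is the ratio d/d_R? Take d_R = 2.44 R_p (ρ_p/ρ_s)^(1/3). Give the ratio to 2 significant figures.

inside; d/d_R ≈ 0.61

d_R = 2.44 × (7.0 × 10⁵ km) × (1400/1200)^(1/3) = 1.798 × 10⁶ km
d/d_R = (1.1 × 10⁶) / (1.798 × 10⁶) = 0.61
Since d/d_R < 1, the body is inside the Roche limit.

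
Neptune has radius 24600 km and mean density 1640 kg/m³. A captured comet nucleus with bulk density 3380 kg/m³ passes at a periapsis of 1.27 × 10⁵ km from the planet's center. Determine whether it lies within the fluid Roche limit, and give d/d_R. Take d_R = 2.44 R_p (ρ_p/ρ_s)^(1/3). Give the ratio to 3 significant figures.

outside; d/d_R ≈ 2.69

d_R = 2.44 × (24600 km) × (1640/3380)^(1/3) = 47170 km
d/d_R = (1.27 × 10⁵) / (47170) = 2.69
Since d/d_R > 1, the body is outside the Roche limit.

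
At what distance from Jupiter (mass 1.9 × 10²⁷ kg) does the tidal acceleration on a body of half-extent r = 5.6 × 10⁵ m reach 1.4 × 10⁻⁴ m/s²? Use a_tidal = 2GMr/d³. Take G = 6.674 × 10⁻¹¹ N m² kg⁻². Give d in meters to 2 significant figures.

1.0 × 10⁹ m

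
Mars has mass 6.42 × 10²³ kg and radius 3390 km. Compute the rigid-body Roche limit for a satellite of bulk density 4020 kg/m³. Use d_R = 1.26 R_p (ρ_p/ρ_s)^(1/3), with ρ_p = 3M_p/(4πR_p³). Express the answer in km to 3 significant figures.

ρ_p = 3M_p/(4πR_p³) = 3 × (6.42 × 10²³) / (4π × (3.39 × 10⁶ m)³) = 3930 kg/m³
d_R = 1.26 × 3390 km × (3930/4020)^(1/3)
    = 4240 km

4240 km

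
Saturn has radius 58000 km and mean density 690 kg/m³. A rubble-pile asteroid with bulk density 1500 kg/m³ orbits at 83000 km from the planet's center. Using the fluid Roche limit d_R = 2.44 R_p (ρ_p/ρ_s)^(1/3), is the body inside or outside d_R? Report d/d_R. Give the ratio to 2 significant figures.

d_R = 2.44 × (58000 km) × (690/1500)^(1/3) = 1.092 × 10⁵ km
d/d_R = (83000) / (1.092 × 10⁵) = 0.76
Since d/d_R < 1, the body is inside the Roche limit.

inside; d/d_R ≈ 0.76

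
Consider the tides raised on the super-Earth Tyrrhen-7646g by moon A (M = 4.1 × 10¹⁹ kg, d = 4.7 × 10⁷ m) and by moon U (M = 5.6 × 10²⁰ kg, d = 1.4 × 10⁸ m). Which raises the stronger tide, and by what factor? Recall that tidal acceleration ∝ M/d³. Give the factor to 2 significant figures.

Moon A, by a factor of ≈ 1.9

Compare M/d³ for the two perturbers:
Moon A: (4.1 × 10¹⁹) / (4.7 × 10⁷)³ = 3.949 × 10⁻⁴
Moon U: (5.6 × 10²⁰) / (1.4 × 10⁸)³ = 2.041 × 10⁻⁴
Ratio (larger/smaller) = 1.9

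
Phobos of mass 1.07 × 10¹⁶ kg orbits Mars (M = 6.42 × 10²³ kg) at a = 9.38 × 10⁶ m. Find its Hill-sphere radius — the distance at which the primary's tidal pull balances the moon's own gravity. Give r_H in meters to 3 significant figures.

r_H ≈ a (m/3M)^(1/3)
    = (9.38 × 10⁶) × (1.07 × 10¹⁶ / (3 × 6.42 × 10²³))^(1/3)
    = 1.66 × 10⁴ m

1.66 × 10⁴ m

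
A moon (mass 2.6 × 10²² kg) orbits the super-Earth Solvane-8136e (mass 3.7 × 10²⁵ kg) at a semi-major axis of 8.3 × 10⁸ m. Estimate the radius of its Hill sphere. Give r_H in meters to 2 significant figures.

r_H ≈ a (m/3M)^(1/3)
    = (8.3 × 10⁸) × (2.6 × 10²² / (3 × 3.7 × 10²⁵))^(1/3)
    = 5.1 × 10⁷ m

5.1 × 10⁷ m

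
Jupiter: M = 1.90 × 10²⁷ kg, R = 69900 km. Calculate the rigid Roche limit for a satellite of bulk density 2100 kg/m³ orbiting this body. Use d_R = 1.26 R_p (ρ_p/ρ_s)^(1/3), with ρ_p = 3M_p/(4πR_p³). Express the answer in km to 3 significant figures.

ρ_p = 3M_p/(4πR_p³) = 3 × (1.90 × 10²⁷) / (4π × (6.99 × 10⁷ m)³) = 1330 kg/m³
d_R = 1.26 × 69900 km × (1330/2100)^(1/3)
    = 75600 km

75600 km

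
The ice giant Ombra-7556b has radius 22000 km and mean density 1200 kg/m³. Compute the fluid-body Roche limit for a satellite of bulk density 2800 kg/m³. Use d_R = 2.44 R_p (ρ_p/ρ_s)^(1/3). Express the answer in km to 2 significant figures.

d_R = 2.44 × 22000 km × (1200/2800)^(1/3)
    = 40000 km

40000 km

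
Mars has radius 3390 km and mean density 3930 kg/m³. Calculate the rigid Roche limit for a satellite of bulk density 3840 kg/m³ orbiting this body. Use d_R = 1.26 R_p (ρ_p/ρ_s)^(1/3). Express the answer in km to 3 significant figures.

4300 km

d_R = 1.26 × 3390 km × (3930/3840)^(1/3)
    = 4300 km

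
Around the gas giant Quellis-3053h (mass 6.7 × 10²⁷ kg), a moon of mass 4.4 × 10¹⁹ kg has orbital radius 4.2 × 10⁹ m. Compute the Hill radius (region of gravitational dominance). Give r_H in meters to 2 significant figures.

5.5 × 10⁶ m

r_H ≈ a (m/3M)^(1/3)
    = (4.2 × 10⁹) × (4.4 × 10¹⁹ / (3 × 6.7 × 10²⁷))^(1/3)
    = 5.5 × 10⁶ m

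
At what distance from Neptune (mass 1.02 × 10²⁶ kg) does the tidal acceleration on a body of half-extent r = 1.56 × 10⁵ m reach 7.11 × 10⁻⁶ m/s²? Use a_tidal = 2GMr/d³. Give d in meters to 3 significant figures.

6.68 × 10⁸ m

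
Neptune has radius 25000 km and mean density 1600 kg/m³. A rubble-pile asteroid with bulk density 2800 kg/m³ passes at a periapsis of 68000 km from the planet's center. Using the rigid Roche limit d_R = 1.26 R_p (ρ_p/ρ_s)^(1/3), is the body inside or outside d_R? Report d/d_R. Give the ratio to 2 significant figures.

outside; d/d_R ≈ 2.6

d_R = 1.26 × (25000 km) × (1600/2800)^(1/3) = 26140 km
d/d_R = (68000) / (26140) = 2.6
Since d/d_R > 1, the body is outside the Roche limit.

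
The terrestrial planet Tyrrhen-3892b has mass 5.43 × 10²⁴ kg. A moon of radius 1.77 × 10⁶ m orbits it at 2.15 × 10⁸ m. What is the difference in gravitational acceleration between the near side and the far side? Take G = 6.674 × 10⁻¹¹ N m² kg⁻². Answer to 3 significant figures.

2.58 × 10⁻⁴ m/s²

a_tidal = 4GMr/d³
        = 4 × (6.674 × 10⁻¹¹) × (5.43 × 10²⁴) × (1.77 × 10⁶) / (2.15 × 10⁸)³
        = 2.58 × 10⁻⁴ m/s²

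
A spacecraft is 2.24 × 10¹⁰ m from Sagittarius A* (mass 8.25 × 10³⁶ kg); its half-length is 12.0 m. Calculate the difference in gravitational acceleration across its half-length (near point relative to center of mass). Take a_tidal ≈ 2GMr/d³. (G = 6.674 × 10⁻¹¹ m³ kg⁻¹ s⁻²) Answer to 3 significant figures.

1.18 × 10⁻³ m/s²

Δg = 2GMr/d³
   = 2 × (6.674 × 10⁻¹¹) × (8.25 × 10³⁶) × (12.0) / (2.24 × 10¹⁰)³
   = 1.18 × 10⁻³ m/s²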